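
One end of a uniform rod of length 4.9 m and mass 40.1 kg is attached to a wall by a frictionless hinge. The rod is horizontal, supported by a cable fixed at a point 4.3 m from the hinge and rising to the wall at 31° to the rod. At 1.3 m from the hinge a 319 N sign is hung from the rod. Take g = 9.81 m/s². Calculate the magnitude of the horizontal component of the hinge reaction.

H_x ≈ 534 N

Take torques about the hinge: T sin 31° · 4.3 = 40.1×9.81×2.45 + 319×1.3 = 1378.5 N·m.
So T = 1378.5 / (0.5150 × 4.3) = 622.43 N.
ΣF_x = 0: H_x = T cos 31° = 533.53 N.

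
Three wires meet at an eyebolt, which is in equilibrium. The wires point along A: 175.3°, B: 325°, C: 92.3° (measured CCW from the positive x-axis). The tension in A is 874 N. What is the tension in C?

Resolve: ΣF_x = 874 cos 175.3° + T_B cos 325° + T_C cos 92.3° = 0.
        ΣF_y = 874 sin 175.3° + T_B sin 325° + T_C sin 92.3° = 0.
The known terms sum to (-871.1, 71.61) N, so 0.8192 T_B − 0.0401 T_C = 871.1 and -0.5736 T_B + 0.9992 T_C = -71.61.
Solving simultaneously: T_B = 1091 N, T_C = 554.3 N.

T_C ≈ 554 N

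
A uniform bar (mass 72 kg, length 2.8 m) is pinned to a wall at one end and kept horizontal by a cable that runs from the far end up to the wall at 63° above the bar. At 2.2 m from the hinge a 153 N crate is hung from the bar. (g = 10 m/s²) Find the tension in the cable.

T ≈ 539 N

Take torques about the hinge: T sin 63° · 2.8 = 72×10×1.4 + 153×2.2 = 1344.6 N·m.
So T = 1344.6 / (0.8910 × 2.8) = 538.96 N.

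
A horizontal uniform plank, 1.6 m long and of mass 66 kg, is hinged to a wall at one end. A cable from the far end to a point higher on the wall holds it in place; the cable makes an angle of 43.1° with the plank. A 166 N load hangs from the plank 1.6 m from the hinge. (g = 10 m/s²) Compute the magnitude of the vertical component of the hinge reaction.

|H_y| ≈ 330 N

Take torques about the hinge: T sin 43.1° · 1.6 = 66×10×0.8 + 166×1.6 = 793.6 N·m.
So T = 793.6 / (0.6833 × 1.6) = 725.92 N.
ΣF_y = 0: H_y = (66×10 + 166) − T sin 43.1° = 826 − 496 = 330 N.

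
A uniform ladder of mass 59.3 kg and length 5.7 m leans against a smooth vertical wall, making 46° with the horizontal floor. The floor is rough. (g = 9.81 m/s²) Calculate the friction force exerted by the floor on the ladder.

f ≈ 281 N

Torques about the foot: N_wall · 5.7 sin 46° = 59.3×9.81×2.85 cos 46° → N_wall = 280.89 N.
ΣF_x = 0: f_floor = N_wall = 280.89 N.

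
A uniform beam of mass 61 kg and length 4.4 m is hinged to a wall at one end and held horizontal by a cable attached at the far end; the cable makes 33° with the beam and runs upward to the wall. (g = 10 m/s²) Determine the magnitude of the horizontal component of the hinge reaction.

H_x ≈ 470 N

Take torques about the hinge: T sin 33° · 4.4 = 61×10×2.2 = 1342 N·m.
So T = 1342 / (0.5446 × 4.4) = 560 N.
ΣF_x = 0: H_x = T cos 33° = 469.66 N.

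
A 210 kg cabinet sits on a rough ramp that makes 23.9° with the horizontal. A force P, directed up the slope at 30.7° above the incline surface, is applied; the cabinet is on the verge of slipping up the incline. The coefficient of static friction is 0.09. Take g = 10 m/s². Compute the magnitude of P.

P ≈ 1130 N

On the verge of sliding up the incline, friction equals μN and acts down the slope.
Perpendicular: N + P sin 30.7° = W cos 23.9° = 1920 N.
Along incline: P cos 30.7° = W sin 23.9° + μN  with W sin 23.9° = 850.8 N.
Solving the pair for P and N: P = 1130 N, N = 1343 N (and f = μN = 120.9 N).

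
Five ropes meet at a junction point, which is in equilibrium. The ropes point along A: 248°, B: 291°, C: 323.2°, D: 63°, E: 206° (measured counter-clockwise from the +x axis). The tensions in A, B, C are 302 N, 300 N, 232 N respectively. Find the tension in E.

Resolve: ΣF_x = 302 cos 248° + 300 cos 291° + 232 cos 323.2° + T_D cos 63° + T_E cos 206° = 0.
        ΣF_y = 302 sin 248° + 300 sin 291° + 232 sin 323.2° + T_D sin 63° + T_E sin 206° = 0.
The known terms sum to (180.1, -699.1) N, so 0.4540 T_D − 0.8988 T_E = -180.1 and 0.8910 T_D − 0.4384 T_E = 699.1.
Solving simultaneously: T_D = 1175 N, T_E = 794.1 N.

T_E ≈ 794 N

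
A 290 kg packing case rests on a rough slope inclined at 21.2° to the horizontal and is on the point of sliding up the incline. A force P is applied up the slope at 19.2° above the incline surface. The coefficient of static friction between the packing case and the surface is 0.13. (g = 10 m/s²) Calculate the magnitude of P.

On the verge of sliding up the incline, friction equals μN and acts down the slope.
Perpendicular: N + P sin 19.2° = W cos 21.2° = 2704 N.
Along incline: P cos 19.2° = W sin 21.2° + μN  with W sin 21.2° = 1049 N.
Solving the pair for P and N: P = 1418 N, N = 2237 N (and f = μN = 290.8 N).

P ≈ 1420 N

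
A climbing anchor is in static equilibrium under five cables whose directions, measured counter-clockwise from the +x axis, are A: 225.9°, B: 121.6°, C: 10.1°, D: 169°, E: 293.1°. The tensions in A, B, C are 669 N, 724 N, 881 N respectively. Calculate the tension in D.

T_D ≈ 163 N

Resolve: ΣF_x = 669 cos 225.9° + 724 cos 121.6° + 881 cos 10.1° + T_D cos 169° + T_E cos 293.1° = 0.
        ΣF_y = 669 sin 225.9° + 724 sin 121.6° + 881 sin 10.1° + T_D sin 169° + T_E sin 293.1° = 0.
The known terms sum to (22.42, 290.7) N, so -0.9816 T_D + 0.3923 T_E = -22.42 and 0.1908 T_D − 0.9198 T_E = -290.7.
Solving simultaneously: T_D = 162.6 N, T_E = 349.8 N.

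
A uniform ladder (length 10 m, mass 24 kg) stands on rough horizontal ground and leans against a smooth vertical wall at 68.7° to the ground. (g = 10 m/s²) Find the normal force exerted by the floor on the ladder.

ΣF_y = 0: N_floor = 24×10 = 240 N.

N_floor ≈ 240 N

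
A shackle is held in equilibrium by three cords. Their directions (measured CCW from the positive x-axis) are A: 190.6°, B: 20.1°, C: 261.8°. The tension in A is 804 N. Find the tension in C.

Resolve: ΣF_x = 804 cos 190.6° + T_B cos 20.1° + T_C cos 261.8° = 0.
        ΣF_y = 804 sin 190.6° + T_B sin 20.1° + T_C sin 261.8° = 0.
The known terms sum to (-790.3, -147.9) N, so 0.9391 T_B − 0.1426 T_C = 790.3 and 0.3437 T_B − 0.9898 T_C = 147.9.
Solving simultaneously: T_B = 864.4 N, T_C = 150.7 N.

T_C ≈ 151 N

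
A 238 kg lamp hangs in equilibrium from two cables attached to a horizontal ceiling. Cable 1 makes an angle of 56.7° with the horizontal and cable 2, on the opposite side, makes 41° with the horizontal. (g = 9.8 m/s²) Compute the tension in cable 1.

T_1 ≈ 1780 N

Weight W = 238 × 9.8 = 2332 N acts straight down.
Horizontal: T_1 cos 56.7° = T_2 cos 41°  →  T_2 = 0.7275 T_1.
Vertical: T_1 sin 56.7° + T_2 sin 41° = 2332.
Substituting the horizontal relation into the vertical equation gives 1.313 T_1 = 2332, so T_1 = 1776 N.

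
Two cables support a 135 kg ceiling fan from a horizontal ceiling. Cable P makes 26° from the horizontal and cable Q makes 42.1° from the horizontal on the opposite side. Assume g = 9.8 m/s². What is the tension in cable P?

Weight W = 135 × 9.8 = 1323 N acts straight down.
Horizontal: T_P cos 26° = T_Q cos 42.1°  →  T_Q = 1.211 T_P.
Vertical: T_P sin 26° + T_Q sin 42.1° = 1323.
Substituting the horizontal relation into the vertical equation gives 1.25 T_P = 1323, so T_P = 1058 N.

T_P ≈ 1060 N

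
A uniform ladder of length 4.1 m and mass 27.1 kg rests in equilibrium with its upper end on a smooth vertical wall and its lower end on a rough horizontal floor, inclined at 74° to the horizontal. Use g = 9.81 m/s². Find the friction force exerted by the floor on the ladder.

Torques about the foot: N_wall · 4.1 sin 74° = 27.1×9.81×2.05 cos 74° → N_wall = 38.116 N.
ΣF_x = 0: f_floor = N_wall = 38.116 N.

f ≈ 38.1 N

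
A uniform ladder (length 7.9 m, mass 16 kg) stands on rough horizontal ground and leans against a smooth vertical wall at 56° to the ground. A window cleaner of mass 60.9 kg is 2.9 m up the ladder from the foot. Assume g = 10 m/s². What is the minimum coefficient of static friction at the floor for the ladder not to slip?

ΣF_y = 0: N_floor = 16×10 + 60.9×10 = 769 N.
Torques about the foot: N_wall · 7.9 sin 56° = 16×10×3.95 cos 56° + 60.9×10×2.9 cos 56° → N_wall = 204.75 N.
ΣF_x = 0: f_floor = N_wall = 204.75 N.
μ_min = f_floor / N_floor = 204.75 / 769 = 0.2663.

μ_min ≈ 0.266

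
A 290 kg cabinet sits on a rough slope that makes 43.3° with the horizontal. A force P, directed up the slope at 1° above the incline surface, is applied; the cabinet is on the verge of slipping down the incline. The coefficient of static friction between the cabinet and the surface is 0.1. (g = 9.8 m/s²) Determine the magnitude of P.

P ≈ 1750 N

On the verge of sliding down the incline, friction equals μN and acts up the slope.
Perpendicular: N + P sin 1° = W cos 43.3° = 2068 N.
Along incline: P cos 1° + μN = W sin 43.3° with W sin 43.3° = 1949 N.
Solving the pair for P and N: P = 1746 N, N = 2038 N (and f = μN = 203.8 N).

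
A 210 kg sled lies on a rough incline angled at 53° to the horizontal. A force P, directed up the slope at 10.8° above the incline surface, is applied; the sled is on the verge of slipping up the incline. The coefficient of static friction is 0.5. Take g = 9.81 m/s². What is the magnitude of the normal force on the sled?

On the verge of sliding up the incline, friction equals μN and acts down the slope.
Perpendicular: N + P sin 10.8° = W cos 53° = 1240 N.
Along incline: P cos 10.8° = W sin 53° + μN  with W sin 53° = 1645 N.
Solving the pair for P and N: P = 2105 N, N = 845.3 N (and f = μN = 422.7 N).

N ≈ 845 N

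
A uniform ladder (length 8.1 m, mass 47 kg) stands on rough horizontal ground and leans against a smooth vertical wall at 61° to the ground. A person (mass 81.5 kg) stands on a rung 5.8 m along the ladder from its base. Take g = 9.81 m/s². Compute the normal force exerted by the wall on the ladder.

Torques about the foot: N_wall · 8.1 sin 61° = 47×9.81×4.05 cos 61° + 81.5×9.81×5.8 cos 61° → N_wall = 445.13 N.

N_wall ≈ 445 N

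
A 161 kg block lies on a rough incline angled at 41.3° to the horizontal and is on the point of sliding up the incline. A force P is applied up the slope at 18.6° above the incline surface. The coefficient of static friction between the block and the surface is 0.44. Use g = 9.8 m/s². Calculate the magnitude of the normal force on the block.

On the verge of sliding up the incline, friction equals μN and acts down the slope.
Perpendicular: N + P sin 18.6° = W cos 41.3° = 1185 N.
Along incline: P cos 18.6° = W sin 41.3° + μN  with W sin 41.3° = 1041 N.
Solving the pair for P and N: P = 1436 N, N = 727.2 N (and f = μN = 320 N).

N ≈ 727 N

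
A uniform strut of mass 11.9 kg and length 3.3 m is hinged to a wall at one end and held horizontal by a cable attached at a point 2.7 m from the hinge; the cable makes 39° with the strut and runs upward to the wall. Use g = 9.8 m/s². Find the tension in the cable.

T ≈ 113 N

Take torques about the hinge: T sin 39° · 2.7 = 11.9×9.8×1.65 = 192.42 N·m.
So T = 192.42 / (0.6293 × 2.7) = 113.25 N.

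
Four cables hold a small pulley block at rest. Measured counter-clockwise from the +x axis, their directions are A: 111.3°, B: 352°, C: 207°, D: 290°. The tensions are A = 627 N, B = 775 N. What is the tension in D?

Resolve: ΣF_x = 627 cos 111.3° + 775 cos 352° + T_C cos 207° + T_D cos 290° = 0.
        ΣF_y = 627 sin 111.3° + 775 sin 352° + T_C sin 207° + T_D sin 290° = 0.
The known terms sum to (539.7, 476.3) N, so -0.8910 T_C + 0.3420 T_D = -539.7 and -0.4540 T_C − 0.9397 T_D = -476.3.
Solving simultaneously: T_C = 675.1 N, T_D = 180.7 N.

T_D ≈ 181 N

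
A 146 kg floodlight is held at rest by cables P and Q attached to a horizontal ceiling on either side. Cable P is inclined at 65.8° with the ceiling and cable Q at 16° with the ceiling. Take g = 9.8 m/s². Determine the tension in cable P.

Weight W = 146 × 9.8 = 1431 N acts straight down.
Horizontal: T_P cos 65.8° = T_Q cos 16°  →  T_Q = 0.4264 T_P.
Vertical: T_P sin 65.8° + T_Q sin 16° = 1431.
Substituting the horizontal relation into the vertical equation gives 1.03 T_P = 1431, so T_P = 1390 N.

T_P ≈ 1390 N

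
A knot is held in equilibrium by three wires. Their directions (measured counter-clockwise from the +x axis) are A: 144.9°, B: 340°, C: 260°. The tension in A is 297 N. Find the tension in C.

Resolve: ΣF_x = 297 cos 144.9° + T_B cos 340° + T_C cos 260° = 0.
        ΣF_y = 297 sin 144.9° + T_B sin 340° + T_C sin 260° = 0.
The known terms sum to (-243, 170.8) N, so 0.9397 T_B − 0.1736 T_C = 243 and -0.3420 T_B − 0.9848 T_C = -170.8.
Solving simultaneously: T_B = 273.1 N, T_C = 78.56 N.

T_C ≈ 78.6 N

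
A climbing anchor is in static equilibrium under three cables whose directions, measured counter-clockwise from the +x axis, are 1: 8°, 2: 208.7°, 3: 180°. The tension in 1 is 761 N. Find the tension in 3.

T_3 ≈ 560 N

Resolve: ΣF_x = 761 cos 8° + T_2 cos 208.7° + T_3 cos 180° = 0.
        ΣF_y = 761 sin 8° + T_2 sin 208.7° + T_3 sin 180° = 0.
The known terms sum to (753.6, 105.9) N, so -0.8771 T_2 − 1.0000 T_3 = -753.6 and -0.4802 T_2 + 0.0000 T_3 = -105.9.
Solving simultaneously: T_2 = 220.5 N, T_3 = 560.1 N.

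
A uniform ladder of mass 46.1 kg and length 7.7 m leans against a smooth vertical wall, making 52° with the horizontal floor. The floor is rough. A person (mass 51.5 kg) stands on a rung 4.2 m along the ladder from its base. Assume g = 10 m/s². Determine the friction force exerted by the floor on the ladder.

Torques about the foot: N_wall · 7.7 sin 52° = 46.1×10×3.85 cos 52° + 51.5×10×4.2 cos 52° → N_wall = 399.56 N.
ΣF_x = 0: f_floor = N_wall = 399.56 N.

f ≈ 400 N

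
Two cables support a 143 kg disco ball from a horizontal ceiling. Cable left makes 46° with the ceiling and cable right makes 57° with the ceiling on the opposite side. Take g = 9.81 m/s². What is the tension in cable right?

Weight W = 143 × 9.81 = 1403 N acts straight down.
Horizontal: T_left cos 46° = T_right cos 57°  →  T_left = 0.784 T_right.
Vertical: T_left sin 46° + T_right sin 57° = 1403.
Substituting the horizontal relation into the vertical equation gives 1.403 T_right = 1403, so T_right = 1000 N.

T_right ≈ 1000 N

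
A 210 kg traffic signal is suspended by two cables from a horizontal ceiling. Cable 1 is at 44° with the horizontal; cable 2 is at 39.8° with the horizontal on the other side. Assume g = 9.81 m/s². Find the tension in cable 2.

T_2 ≈ 1490 N

Weight W = 210 × 9.81 = 2060 N acts straight down.
Horizontal: T_1 cos 44° = T_2 cos 39.8°  →  T_1 = 1.068 T_2.
Vertical: T_1 sin 44° + T_2 sin 39.8° = 2060.
Substituting the horizontal relation into the vertical equation gives 1.382 T_2 = 2060, so T_2 = 1491 N.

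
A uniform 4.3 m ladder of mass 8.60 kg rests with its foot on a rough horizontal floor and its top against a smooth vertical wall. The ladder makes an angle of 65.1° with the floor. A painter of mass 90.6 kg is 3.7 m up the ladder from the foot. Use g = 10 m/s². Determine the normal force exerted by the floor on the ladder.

ΣF_y = 0: N_floor = 8.60×10 + 90.6×10 = 992 N.

N_floor ≈ 992 N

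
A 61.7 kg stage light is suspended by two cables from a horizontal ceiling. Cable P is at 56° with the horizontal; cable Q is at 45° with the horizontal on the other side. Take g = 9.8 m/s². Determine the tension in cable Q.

Weight W = 61.7 × 9.8 = 604.7 N acts straight down.
Horizontal: T_P cos 56° = T_Q cos 45°  →  T_P = 1.265 T_Q.
Vertical: T_P sin 56° + T_Q sin 45° = 604.7.
Substituting the horizontal relation into the vertical equation gives 1.755 T_Q = 604.7, so T_Q = 344.5 N.

T_Q ≈ 344 N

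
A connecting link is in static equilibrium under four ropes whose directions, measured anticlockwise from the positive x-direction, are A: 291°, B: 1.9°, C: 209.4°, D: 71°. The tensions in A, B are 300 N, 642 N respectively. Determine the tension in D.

Resolve: ΣF_x = 300 cos 291° + 642 cos 1.9° + T_C cos 209.4° + T_D cos 71° = 0.
        ΣF_y = 300 sin 291° + 642 sin 1.9° + T_C sin 209.4° + T_D sin 71° = 0.
The known terms sum to (749.2, -258.8) N, so -0.8712 T_C + 0.3256 T_D = -749.2 and -0.4909 T_C + 0.9455 T_D = 258.8.
Solving simultaneously: T_C = 1194 N, T_D = 893.5 N.

T_D ≈ 894 N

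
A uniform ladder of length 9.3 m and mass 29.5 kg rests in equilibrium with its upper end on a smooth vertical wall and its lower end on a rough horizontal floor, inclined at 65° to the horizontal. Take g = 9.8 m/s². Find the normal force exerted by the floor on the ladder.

ΣF_y = 0: N_floor = 29.5×9.8 = 289.1 N.

N_floor ≈ 289 N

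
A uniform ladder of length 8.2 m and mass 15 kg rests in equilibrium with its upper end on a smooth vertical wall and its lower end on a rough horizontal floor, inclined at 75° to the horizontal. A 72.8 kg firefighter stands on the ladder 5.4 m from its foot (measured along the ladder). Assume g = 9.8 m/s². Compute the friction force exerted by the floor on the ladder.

f ≈ 146 N

Torques about the foot: N_wall · 8.2 sin 75° = 15×9.8×4.1 cos 75° + 72.8×9.8×5.4 cos 75° → N_wall = 145.58 N.
ΣF_x = 0: f_floor = N_wall = 145.58 N.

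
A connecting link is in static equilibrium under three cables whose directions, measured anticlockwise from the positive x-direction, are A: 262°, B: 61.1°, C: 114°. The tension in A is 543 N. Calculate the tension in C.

T_C ≈ 243 N

Resolve: ΣF_x = 543 cos 262° + T_B cos 61.1° + T_C cos 114° = 0.
        ΣF_y = 543 sin 262° + T_B sin 61.1° + T_C sin 114° = 0.
The known terms sum to (-75.57, -537.7) N, so 0.4833 T_B − 0.4067 T_C = 75.57 and 0.8755 T_B + 0.9135 T_C = 537.7.
Solving simultaneously: T_B = 360.8 N, T_C = 242.9 N.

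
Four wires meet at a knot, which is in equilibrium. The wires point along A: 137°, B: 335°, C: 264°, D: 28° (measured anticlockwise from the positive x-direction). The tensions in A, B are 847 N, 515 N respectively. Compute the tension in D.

T_D ≈ 229 N

Resolve: ΣF_x = 847 cos 137° + 515 cos 335° + T_C cos 264° + T_D cos 28° = 0.
        ΣF_y = 847 sin 137° + 515 sin 335° + T_C sin 264° + T_D sin 28° = 0.
The known terms sum to (-152.7, 360) N, so -0.1045 T_C + 0.8829 T_D = 152.7 and -0.9945 T_C + 0.4695 T_D = -360.
Solving simultaneously: T_C = 469.9 N, T_D = 228.6 N.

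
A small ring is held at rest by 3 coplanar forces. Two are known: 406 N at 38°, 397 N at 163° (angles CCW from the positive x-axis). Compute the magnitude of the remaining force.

Sum the known components: ΣF_x = -59.72 N, ΣF_y = 366 N.
For equilibrium the remaining force must supply (−ΣF_x, −ΣF_y) = (59.72, -366) N.
Magnitude = √((59.72)² + (-366)²) = 370.9 N; direction = atan2(-366, 59.72) = 279.3°.

F ≈ 371 N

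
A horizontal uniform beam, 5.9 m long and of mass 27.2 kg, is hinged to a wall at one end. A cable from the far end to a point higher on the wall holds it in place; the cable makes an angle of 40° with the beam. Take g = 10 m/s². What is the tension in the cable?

T ≈ 212 N

Take torques about the hinge: T sin 40° · 5.9 = 27.2×10×2.95 = 802.4 N·m.
So T = 802.4 / (0.6428 × 5.9) = 211.58 N.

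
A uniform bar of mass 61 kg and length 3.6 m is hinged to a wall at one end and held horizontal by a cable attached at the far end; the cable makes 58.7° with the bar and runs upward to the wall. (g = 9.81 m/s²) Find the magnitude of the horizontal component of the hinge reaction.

Take torques about the hinge: T sin 58.7° · 3.6 = 61×9.81×1.8 = 1077.1 N·m.
So T = 1077.1 / (0.8545 × 3.6) = 350.17 N.
ΣF_x = 0: H_x = T cos 58.7° = 181.92 N.

H_x ≈ 182 N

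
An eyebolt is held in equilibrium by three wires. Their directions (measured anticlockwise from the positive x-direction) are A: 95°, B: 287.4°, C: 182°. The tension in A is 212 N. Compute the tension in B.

Resolve: ΣF_x = 212 cos 95° + T_B cos 287.4° + T_C cos 182° = 0.
        ΣF_y = 212 sin 95° + T_B sin 287.4° + T_C sin 182° = 0.
The known terms sum to (-18.48, 211.2) N, so 0.2990 T_B − 0.9994 T_C = 18.48 and -0.9542 T_B − 0.0349 T_C = -211.2.
Solving simultaneously: T_B = 219.6 N, T_C = 47.22 N.

T_B ≈ 220 N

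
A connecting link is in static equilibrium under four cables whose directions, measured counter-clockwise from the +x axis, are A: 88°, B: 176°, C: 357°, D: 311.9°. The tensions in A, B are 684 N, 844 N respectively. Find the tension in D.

T_D ≈ 986 N

Resolve: ΣF_x = 684 cos 88° + 844 cos 176° + T_C cos 357° + T_D cos 311.9° = 0.
        ΣF_y = 684 sin 88° + 844 sin 176° + T_C sin 357° + T_D sin 311.9° = 0.
The known terms sum to (-818.1, 742.5) N, so 0.9986 T_C + 0.6678 T_D = 818.1 and -0.0523 T_C − 0.7443 T_D = -742.5.
Solving simultaneously: T_C = 159.6 N, T_D = 986.3 N.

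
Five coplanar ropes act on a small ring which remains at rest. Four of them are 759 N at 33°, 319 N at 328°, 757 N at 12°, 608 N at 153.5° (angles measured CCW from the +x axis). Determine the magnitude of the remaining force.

F ≈ 1290 N

Sum the known components: ΣF_x = 1103 N, ΣF_y = 673 N.
For equilibrium the remaining force must supply (−ΣF_x, −ΣF_y) = (-1103, -673) N.
Magnitude = √((-1103)² + (-673)²) = 1292 N; direction = atan2(-673, -1103) = 211.4°.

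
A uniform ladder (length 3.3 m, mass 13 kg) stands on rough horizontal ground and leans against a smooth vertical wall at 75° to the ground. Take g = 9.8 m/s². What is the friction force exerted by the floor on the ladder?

f ≈ 17.1 N

Torques about the foot: N_wall · 3.3 sin 75° = 13×9.8×1.65 cos 75° → N_wall = 17.068 N.
ΣF_x = 0: f_floor = N_wall = 17.068 N.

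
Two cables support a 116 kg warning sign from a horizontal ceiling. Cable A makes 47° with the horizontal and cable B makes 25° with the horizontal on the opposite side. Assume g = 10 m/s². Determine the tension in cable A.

Weight W = 116 × 10 = 1160 N acts straight down.
Horizontal: T_A cos 47° = T_B cos 25°  →  T_B = 0.7525 T_A.
Vertical: T_A sin 47° + T_B sin 25° = 1160.
Substituting the horizontal relation into the vertical equation gives 1.049 T_A = 1160, so T_A = 1105 N.

T_A ≈ 1110 N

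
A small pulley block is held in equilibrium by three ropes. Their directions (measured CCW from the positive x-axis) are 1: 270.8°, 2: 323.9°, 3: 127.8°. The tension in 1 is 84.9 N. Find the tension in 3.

Resolve: ΣF_x = 84.9 cos 270.8° + T_2 cos 323.9° + T_3 cos 127.8° = 0.
        ΣF_y = 84.9 sin 270.8° + T_2 sin 323.9° + T_3 sin 127.8° = 0.
The known terms sum to (1.185, -84.89) N, so 0.8080 T_2 − 0.6129 T_3 = -1.185 and -0.5892 T_2 + 0.7902 T_3 = 84.89.
Solving simultaneously: T_2 = 184.2 N, T_3 = 244.8 N.

T_3 ≈ 245 N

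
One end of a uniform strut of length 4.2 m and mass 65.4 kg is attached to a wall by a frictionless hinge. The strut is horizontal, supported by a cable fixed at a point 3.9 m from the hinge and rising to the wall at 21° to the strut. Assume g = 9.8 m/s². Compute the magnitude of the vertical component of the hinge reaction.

Take torques about the hinge: T sin 21° · 3.9 = 65.4×9.8×2.1 = 1345.9 N·m.
So T = 1345.9 / (0.3584 × 3.9) = 963.01 N.
ΣF_y = 0: H_y = (65.4×9.8) − T sin 21° = 640.92 − 345.11 = 295.81 N.

|H_y| ≈ 296 N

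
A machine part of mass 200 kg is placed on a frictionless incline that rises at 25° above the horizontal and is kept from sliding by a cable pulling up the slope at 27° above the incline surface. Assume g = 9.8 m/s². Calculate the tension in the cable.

Take axes along and perpendicular to the incline. Weight components: W sin 25° = 828.3 N down-slope, W cos 25° = 1776 N into the surface.
Along incline: T cos 27° = W sin 25° → T = 929.7 N.
Perpendicular: N = W cos 25° − T sin 27° = 1354 N.

T ≈ 930 N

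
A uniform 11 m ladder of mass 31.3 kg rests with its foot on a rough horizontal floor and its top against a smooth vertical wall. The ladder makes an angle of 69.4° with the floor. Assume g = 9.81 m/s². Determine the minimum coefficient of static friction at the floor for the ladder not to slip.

ΣF_y = 0: N_floor = 31.3×9.81 = 307.05 N.
Torques about the foot: N_wall · 11 sin 69.4° = 31.3×9.81×5.5 cos 69.4° → N_wall = 57.707 N.
ΣF_x = 0: f_floor = N_wall = 57.707 N.
μ_min = f_floor / N_floor = 57.707 / 307.05 = 0.1879.

μ_min ≈ 0.188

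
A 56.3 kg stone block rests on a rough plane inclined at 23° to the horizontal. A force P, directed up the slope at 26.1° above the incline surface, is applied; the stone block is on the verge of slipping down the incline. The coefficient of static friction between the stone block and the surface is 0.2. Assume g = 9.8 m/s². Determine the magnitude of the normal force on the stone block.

On the verge of sliding down the incline, friction equals μN and acts up the slope.
Perpendicular: N + P sin 26.1° = W cos 23° = 507.9 N.
Along incline: P cos 26.1° + μN = W sin 23° with W sin 23° = 215.6 N.
Solving the pair for P and N: P = 140.7 N, N = 446 N (and f = μN = 89.19 N).

N ≈ 446 N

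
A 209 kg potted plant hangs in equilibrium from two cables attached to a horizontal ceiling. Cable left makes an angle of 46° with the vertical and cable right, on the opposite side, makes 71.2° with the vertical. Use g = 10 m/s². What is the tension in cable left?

Angles from the horizontal: cable left is 90° − 46° = 44°, cable right is 90° − 71.2° = 18.8°.
Weight W = 209 × 10 = 2090 N acts straight down.
Horizontal: T_left cos 44° = T_right cos 18.8°  →  T_right = 0.7599 T_left.
Vertical: T_left sin 44° + T_right sin 18.8° = 2090.
Substituting the horizontal relation into the vertical equation gives 0.9395 T_left = 2090, so T_left = 2224 N.

T_left ≈ 2220 N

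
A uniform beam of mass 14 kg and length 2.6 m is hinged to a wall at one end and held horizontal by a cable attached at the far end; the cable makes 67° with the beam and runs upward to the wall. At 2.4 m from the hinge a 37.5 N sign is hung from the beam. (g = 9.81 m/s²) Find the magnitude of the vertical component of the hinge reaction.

|H_y| ≈ 71.6 N

Take torques about the hinge: T sin 67° · 2.6 = 14×9.81×1.3 + 37.5×2.4 = 268.54 N·m.
So T = 268.54 / (0.9205 × 2.6) = 112.21 N.
ΣF_y = 0: H_y = (14×9.81 + 37.5) − T sin 67° = 174.84 − 103.29 = 71.555 N.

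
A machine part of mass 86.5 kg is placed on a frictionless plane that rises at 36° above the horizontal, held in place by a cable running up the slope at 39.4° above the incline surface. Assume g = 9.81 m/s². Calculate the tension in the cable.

T ≈ 645 N

Take axes along and perpendicular to the incline. Weight components: W sin 36° = 498.8 N down-slope, W cos 36° = 686.5 N into the surface.
Along incline: T cos 39.4° = W sin 36° → T = 645.5 N.
Perpendicular: N = W cos 36° − T sin 39.4° = 276.8 N.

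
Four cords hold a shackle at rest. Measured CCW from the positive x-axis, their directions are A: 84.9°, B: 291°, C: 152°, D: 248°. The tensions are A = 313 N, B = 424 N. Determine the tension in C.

Resolve: ΣF_x = 313 cos 84.9° + 424 cos 291° + T_C cos 152° + T_D cos 248° = 0.
        ΣF_y = 313 sin 84.9° + 424 sin 291° + T_C sin 152° + T_D sin 248° = 0.
The known terms sum to (179.8, -84.08) N, so -0.8829 T_C − 0.3746 T_D = -179.8 and 0.4695 T_C − 0.9272 T_D = 84.08.
Solving simultaneously: T_C = 199.3 N, T_D = 10.22 N.

T_C ≈ 199 N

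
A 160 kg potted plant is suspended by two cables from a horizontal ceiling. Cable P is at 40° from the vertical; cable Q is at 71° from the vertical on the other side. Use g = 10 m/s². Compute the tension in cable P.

Angles from the horizontal: cable P is 90° − 40° = 50°, cable Q is 90° − 71° = 19°.
Weight W = 160 × 10 = 1600 N acts straight down.
Horizontal: T_P cos 50° = T_Q cos 19°  →  T_Q = 0.6798 T_P.
Vertical: T_P sin 50° + T_Q sin 19° = 1600.
Substituting the horizontal relation into the vertical equation gives 0.9874 T_P = 1600, so T_P = 1620 N.

T_P ≈ 1620 N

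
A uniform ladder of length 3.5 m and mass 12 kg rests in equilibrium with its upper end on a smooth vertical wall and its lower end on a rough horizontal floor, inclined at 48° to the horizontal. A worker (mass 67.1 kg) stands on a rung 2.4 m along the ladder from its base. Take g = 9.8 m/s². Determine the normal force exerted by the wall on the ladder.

Torques about the foot: N_wall · 3.5 sin 48° = 12×9.8×1.75 cos 48° + 67.1×9.8×2.4 cos 48° → N_wall = 458.95 N.

N_wall ≈ 459 N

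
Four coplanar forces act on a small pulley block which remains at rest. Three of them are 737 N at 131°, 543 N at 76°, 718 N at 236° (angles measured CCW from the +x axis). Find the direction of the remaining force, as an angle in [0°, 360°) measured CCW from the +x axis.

Sum the known components: ΣF_x = -753.7 N, ΣF_y = 487.8 N.
For equilibrium the remaining force must supply (−ΣF_x, −ΣF_y) = (753.7, -487.8) N.
Magnitude = √((753.7)² + (-487.8)²) = 897.8 N; direction = atan2(-487.8, 753.7) = 327.1°.

θ ≈ 327°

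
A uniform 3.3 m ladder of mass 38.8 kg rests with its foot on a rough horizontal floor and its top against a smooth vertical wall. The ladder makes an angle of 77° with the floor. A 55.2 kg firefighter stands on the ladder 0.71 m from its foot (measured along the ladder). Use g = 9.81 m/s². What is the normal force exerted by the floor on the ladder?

N_floor ≈ 922 N

ΣF_y = 0: N_floor = 38.8×9.81 + 55.2×9.81 = 922.14 N.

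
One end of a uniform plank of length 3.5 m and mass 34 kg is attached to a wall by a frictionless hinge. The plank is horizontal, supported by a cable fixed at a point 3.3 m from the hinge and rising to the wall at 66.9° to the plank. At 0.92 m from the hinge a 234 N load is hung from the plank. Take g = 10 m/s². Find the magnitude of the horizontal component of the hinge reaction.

Take torques about the hinge: T sin 66.9° · 3.3 = 34×10×1.75 + 234×0.92 = 810.28 N·m.
So T = 810.28 / (0.9198 × 3.3) = 266.94 N.
ΣF_x = 0: H_x = T cos 66.9° = 104.73 N.

H_x ≈ 105 N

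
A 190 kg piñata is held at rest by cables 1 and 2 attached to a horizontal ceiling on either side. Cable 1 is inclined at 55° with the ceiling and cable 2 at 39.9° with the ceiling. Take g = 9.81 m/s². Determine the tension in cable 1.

T_1 ≈ 1440 N

Weight W = 190 × 9.81 = 1864 N acts straight down.
Horizontal: T_1 cos 55° = T_2 cos 39.9°  →  T_2 = 0.7477 T_1.
Vertical: T_1 sin 55° + T_2 sin 39.9° = 1864.
Substituting the horizontal relation into the vertical equation gives 1.299 T_1 = 1864, so T_1 = 1435 N.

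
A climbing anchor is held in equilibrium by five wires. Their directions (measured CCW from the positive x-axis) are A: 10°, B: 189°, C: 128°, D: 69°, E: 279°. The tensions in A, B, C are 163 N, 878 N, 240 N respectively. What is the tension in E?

T_E ≈ 1650 N

Resolve: ΣF_x = 163 cos 10° + 878 cos 189° + 240 cos 128° + T_D cos 69° + T_E cos 279° = 0.
        ΣF_y = 163 sin 10° + 878 sin 189° + 240 sin 128° + T_D sin 69° + T_E sin 279° = 0.
The known terms sum to (-854.4, 80.08) N, so 0.3584 T_D + 0.1564 T_E = 854.4 and 0.9336 T_D − 0.9877 T_E = -80.08.
Solving simultaneously: T_D = 1663 N, T_E = 1653 N.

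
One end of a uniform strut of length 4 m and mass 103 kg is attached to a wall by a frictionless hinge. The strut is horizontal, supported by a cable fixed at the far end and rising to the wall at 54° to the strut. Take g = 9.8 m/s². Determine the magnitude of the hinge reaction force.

Take torques about the hinge: T sin 54° · 4 = 103×9.8×2 = 2018.8 N·m.
So T = 2018.8 / (0.8090 × 4) = 623.84 N.
ΣF_x = 0: H_x = T cos 54° = 366.69 N.
ΣF_y = 0: H_y = (103×9.8) − T sin 54° = 1009.4 − 504.7 = 504.7 N.
|H| = √(H_x² + H_y²) = √((366.69)² + (504.7)²) = 623.84 N.

|H| ≈ 624 N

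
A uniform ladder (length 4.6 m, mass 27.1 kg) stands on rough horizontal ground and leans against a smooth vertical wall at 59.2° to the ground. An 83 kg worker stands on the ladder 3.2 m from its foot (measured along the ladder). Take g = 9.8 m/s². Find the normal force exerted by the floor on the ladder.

ΣF_y = 0: N_floor = 27.1×9.8 + 83×9.8 = 1079 N.

N_floor ≈ 1080 N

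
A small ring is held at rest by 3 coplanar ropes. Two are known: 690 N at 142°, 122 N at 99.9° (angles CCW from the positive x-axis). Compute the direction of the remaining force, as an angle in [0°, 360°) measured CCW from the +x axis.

θ ≈ 316°

Sum the known components: ΣF_x = -564.7 N, ΣF_y = 545 N.
For equilibrium the remaining force must supply (−ΣF_x, −ΣF_y) = (564.7, -545) N.
Magnitude = √((564.7)² + (-545)²) = 784.8 N; direction = atan2(-545, 564.7) = 316.0°.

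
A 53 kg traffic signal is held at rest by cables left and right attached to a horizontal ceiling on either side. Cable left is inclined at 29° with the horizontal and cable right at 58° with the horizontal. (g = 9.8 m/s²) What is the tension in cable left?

T_left ≈ 276 N

Weight W = 53 × 9.8 = 519.4 N acts straight down.
Horizontal: T_left cos 29° = T_right cos 58°  →  T_right = 1.65 T_left.
Vertical: T_left sin 29° + T_right sin 58° = 519.4.
Substituting the horizontal relation into the vertical equation gives 1.884 T_left = 519.4, so T_left = 275.6 N.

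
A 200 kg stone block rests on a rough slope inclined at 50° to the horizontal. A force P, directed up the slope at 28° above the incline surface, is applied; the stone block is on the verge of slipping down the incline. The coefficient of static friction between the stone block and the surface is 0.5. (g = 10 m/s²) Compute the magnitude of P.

On the verge of sliding down the incline, friction equals μN and acts up the slope.
Perpendicular: N + P sin 28° = W cos 50° = 1286 N.
Along incline: P cos 28° + μN = W sin 50° with W sin 50° = 1532 N.
Solving the pair for P and N: P = 1372 N, N = 641.5 N (and f = μN = 320.7 N).

P ≈ 1370 N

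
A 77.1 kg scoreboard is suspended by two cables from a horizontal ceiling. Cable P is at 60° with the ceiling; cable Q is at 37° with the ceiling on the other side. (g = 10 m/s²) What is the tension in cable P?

T_P ≈ 620 N

Weight W = 77.1 × 10 = 771 N acts straight down.
Horizontal: T_P cos 60° = T_Q cos 37°  →  T_Q = 0.6261 T_P.
Vertical: T_P sin 60° + T_Q sin 37° = 771.
Substituting the horizontal relation into the vertical equation gives 1.243 T_P = 771, so T_P = 620.4 N.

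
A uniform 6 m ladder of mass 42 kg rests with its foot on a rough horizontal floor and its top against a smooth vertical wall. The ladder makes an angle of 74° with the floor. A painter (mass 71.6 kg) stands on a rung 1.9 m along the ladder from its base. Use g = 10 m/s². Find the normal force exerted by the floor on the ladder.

ΣF_y = 0: N_floor = 42×10 + 71.6×10 = 1136 N.

N_floor ≈ 1140 N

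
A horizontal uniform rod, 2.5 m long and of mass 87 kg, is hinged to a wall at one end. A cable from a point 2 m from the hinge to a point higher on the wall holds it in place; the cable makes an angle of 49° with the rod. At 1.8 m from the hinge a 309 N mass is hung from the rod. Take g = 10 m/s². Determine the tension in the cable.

Take torques about the hinge: T sin 49° · 2 = 87×10×1.25 + 309×1.8 = 1643.7 N·m.
So T = 1643.7 / (0.7547 × 2) = 1089 N.

T ≈ 1090 N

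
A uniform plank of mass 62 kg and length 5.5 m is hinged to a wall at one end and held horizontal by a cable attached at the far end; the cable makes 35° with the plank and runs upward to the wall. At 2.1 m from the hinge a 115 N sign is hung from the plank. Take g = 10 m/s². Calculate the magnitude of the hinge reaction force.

Take torques about the hinge: T sin 35° · 5.5 = 62×10×2.75 + 115×2.1 = 1946.5 N·m.
So T = 1946.5 / (0.5736 × 5.5) = 617.02 N.
ΣF_x = 0: H_x = T cos 35° = 505.43 N.
ΣF_y = 0: H_y = (62×10 + 115) − T sin 35° = 735 − 353.91 = 381.09 N.
|H| = √(H_x² + H_y²) = √((505.43)² + (381.09)²) = 633 N.

|H| ≈ 633 N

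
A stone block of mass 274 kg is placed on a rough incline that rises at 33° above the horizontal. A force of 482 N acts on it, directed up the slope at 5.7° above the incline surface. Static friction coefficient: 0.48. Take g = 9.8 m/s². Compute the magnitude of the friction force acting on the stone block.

f ≈ 983 N

Axes along / perpendicular to the incline. W sin 33° = 1462 N down-slope; W cos 33° = 2252 N into the surface.
Perpendicular: N = W cos 33° − P sin 5.7° = 2252 − 47.87 = 2204 N.
Along incline: P cos 5.7° + f = W sin 33° (friction acts up-slope) → f = 1462 − 479.6 = 982.8 N.
|f| = 982.8 N ≤ μN = 1058 N, so the stone block is indeed static.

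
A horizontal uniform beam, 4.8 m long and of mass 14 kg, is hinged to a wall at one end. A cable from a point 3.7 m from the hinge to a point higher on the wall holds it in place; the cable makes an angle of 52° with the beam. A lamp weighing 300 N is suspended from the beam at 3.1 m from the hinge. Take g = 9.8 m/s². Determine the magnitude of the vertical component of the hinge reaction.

Take torques about the hinge: T sin 52° · 3.7 = 14×9.8×2.4 + 300×3.1 = 1259.3 N·m.
So T = 1259.3 / (0.7880 × 3.7) = 431.91 N.
ΣF_y = 0: H_y = (14×9.8 + 300) − T sin 52° = 437.2 − 340.35 = 96.854 N.

|H_y| ≈ 96.9 N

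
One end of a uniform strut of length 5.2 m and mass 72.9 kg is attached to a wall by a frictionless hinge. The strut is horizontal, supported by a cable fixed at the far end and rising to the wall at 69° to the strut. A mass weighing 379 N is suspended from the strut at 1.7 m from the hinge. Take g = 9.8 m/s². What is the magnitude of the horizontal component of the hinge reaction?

Take torques about the hinge: T sin 69° · 5.2 = 72.9×9.8×2.6 + 379×1.7 = 2501.8 N·m.
So T = 2501.8 / (0.9336 × 5.2) = 515.34 N.
ΣF_x = 0: H_x = T cos 69° = 184.68 N.

H_x ≈ 185 N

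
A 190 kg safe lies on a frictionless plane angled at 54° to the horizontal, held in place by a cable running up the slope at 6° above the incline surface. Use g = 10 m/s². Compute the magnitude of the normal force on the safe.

Take axes along and perpendicular to the incline. Weight components: W sin 54° = 1537 N down-slope, W cos 54° = 1117 N into the surface.
Along incline: T cos 6° = W sin 54° → T = 1546 N.
Perpendicular: N = W cos 54° − T sin 6° = 955.2 N.

N ≈ 955 N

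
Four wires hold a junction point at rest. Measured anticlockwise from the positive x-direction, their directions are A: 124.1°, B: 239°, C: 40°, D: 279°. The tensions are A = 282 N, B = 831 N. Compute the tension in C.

Resolve: ΣF_x = 282 cos 124.1° + 831 cos 239° + T_C cos 40° + T_D cos 279° = 0.
        ΣF_y = 282 sin 124.1° + 831 sin 239° + T_C sin 40° + T_D sin 279° = 0.
The known terms sum to (-586.1, -478.8) N, so 0.7660 T_C + 0.1564 T_D = 586.1 and 0.6428 T_C − 0.9877 T_D = 478.8.
Solving simultaneously: T_C = 762.7 N, T_D = 11.62 N.

T_C ≈ 763 N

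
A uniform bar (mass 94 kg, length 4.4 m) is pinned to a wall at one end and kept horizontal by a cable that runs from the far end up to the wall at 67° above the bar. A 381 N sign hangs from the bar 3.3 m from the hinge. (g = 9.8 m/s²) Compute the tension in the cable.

T ≈ 811 N

Take torques about the hinge: T sin 67° · 4.4 = 94×9.8×2.2 + 381×3.3 = 3283.9 N·m.
So T = 3283.9 / (0.9205 × 4.4) = 810.81 N.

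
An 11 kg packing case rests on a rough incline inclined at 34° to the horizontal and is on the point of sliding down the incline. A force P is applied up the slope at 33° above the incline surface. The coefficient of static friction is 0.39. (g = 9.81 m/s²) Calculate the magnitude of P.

P ≈ 40.6 N

On the verge of sliding down the incline, friction equals μN and acts up the slope.
Perpendicular: N + P sin 33° = W cos 34° = 89.46 N.
Along incline: P cos 33° + μN = W sin 34° with W sin 34° = 60.34 N.
Solving the pair for P and N: P = 40.64 N, N = 67.33 N (and f = μN = 26.26 N).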